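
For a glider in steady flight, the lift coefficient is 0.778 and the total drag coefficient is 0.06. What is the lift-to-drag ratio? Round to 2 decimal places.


Step 1: L/D = CL / CD = 0.778 / 0.06
Step 2: L/D = 12.97

12.97


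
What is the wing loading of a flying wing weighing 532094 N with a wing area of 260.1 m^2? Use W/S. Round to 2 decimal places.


Step 1: Wing loading = W / S = 532094 / 260.1
Step 2: Wing loading = 2045.73 N/m^2

2045.73


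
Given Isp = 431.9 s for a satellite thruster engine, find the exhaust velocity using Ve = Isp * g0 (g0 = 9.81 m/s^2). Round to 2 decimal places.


Step 1: Ve = Isp * g0 = 431.9 * 9.81
Step 2: Ve = 4236.94 m/s

4236.94


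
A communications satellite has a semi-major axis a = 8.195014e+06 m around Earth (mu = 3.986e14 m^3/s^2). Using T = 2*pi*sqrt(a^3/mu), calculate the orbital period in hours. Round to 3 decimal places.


Step 1: a^3 / mu = 5.503628e+20 / 3.986e14 = 1.380740e+06
Step 2: sqrt(1.380740e+06) = 1175.0488 s
Step 3: T = 2*pi * 1175.0488 = 7383.05 s
Step 4: T in hours = 7383.05 / 3600 = 2.051 hours

2.051


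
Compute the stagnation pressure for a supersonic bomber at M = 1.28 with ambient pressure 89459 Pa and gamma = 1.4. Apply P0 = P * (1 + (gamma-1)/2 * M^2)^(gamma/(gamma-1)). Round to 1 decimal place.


Step 1: (gamma-1)/2 * M^2 = 0.2 * 1.6384 = 0.32768
Step 2: 1 + 0.32768 = 1.32768
Step 3: Exponent gamma/(gamma-1) = 3.5
Step 4: P0 = 89459 * 1.32768^3.5 = 241240.9 Pa

241240.9


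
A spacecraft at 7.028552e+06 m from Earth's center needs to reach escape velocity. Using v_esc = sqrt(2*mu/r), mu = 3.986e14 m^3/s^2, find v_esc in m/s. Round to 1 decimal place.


Step 1: 2*mu/r = 2 * 3.986e14 / 7.028552e+06 = 113423077.7548
Step 2: v_esc = sqrt(113423077.7548) = 10650.0 m/s

10650.0


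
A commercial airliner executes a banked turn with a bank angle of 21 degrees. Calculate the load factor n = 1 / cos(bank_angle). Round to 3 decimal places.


Step 1: Convert 21 degrees to radians = 0.366519
Step 2: cos(21 deg) = 0.93358
Step 3: n = 1 / 0.93358 = 1.071

1.071


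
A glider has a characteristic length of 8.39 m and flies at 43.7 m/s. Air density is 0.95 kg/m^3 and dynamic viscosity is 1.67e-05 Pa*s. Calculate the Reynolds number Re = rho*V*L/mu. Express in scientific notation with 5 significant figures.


Step 1: Numerator = rho * V * L = 0.95 * 43.7 * 8.39 = 348.31085
Step 2: Re = 348.31085 / 1.67e-05
Step 3: Re = 2.0857e+07

2.0857e+07


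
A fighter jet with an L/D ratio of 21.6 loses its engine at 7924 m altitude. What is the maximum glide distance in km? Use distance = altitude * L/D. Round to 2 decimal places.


Step 1: Glide distance = altitude * L/D = 7924 * 21.6 = 171158.4 m
Step 2: Convert to km: 171158.4 / 1000 = 171.16 km

171.16


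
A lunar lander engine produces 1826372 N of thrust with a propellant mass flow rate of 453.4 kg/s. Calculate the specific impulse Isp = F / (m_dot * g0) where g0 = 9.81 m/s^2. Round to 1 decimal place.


Step 1: m_dot * g0 = 453.4 * 9.81 = 4447.85
Step 2: Isp = 1826372 / 4447.85 = 410.6 s

410.6


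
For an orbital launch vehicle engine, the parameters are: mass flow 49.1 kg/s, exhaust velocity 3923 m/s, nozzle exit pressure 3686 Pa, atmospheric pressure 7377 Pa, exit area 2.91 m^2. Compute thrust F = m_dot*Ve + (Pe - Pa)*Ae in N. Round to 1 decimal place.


Step 1: Momentum thrust = m_dot * Ve = 49.1 * 3923 = 192619.3 N
Step 2: Pressure thrust = (Pe - Pa) * Ae = (3686 - 7377) * 2.91 = -10740.81 N
Step 3: Total thrust F = 192619.3 + -10740.81 = 181878.5 N

181878.5


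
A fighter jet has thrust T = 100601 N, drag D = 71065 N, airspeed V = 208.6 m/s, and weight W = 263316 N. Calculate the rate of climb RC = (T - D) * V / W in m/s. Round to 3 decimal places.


Step 1: Excess thrust = T - D = 100601 - 71065 = 29536 N
Step 2: Excess power = 29536 * 208.6 = 6161209.6 W
Step 3: RC = 6161209.6 / 263316 = 23.399 m/s

23.399


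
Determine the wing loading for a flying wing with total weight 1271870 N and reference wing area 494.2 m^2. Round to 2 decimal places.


Step 1: Wing loading = W / S = 1271870 / 494.2
Step 2: Wing loading = 2573.59 N/m^2

2573.59


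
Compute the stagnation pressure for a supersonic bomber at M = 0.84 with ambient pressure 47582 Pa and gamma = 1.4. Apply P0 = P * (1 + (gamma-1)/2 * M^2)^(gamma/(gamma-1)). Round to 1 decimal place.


Step 1: (gamma-1)/2 * M^2 = 0.2 * 0.7056 = 0.14112
Step 2: 1 + 0.14112 = 1.14112
Step 3: Exponent gamma/(gamma-1) = 3.5
Step 4: P0 = 47582 * 1.14112^3.5 = 75527.0 Pa

75527.0


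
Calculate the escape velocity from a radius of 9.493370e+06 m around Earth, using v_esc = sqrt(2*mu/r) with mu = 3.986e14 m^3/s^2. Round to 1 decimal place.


Step 1: 2*mu/r = 2 * 3.986e14 / 9.493370e+06 = 83974394.7618
Step 2: v_esc = sqrt(83974394.7618) = 9163.8 m/s

9163.8


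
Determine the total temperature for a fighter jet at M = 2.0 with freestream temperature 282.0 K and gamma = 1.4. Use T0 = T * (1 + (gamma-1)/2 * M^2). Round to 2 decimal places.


Step 1: (gamma-1)/2 = 0.2
Step 2: M^2 = 4.0
Step 3: 1 + 0.2 * 4.0 = 1.8
Step 4: T0 = 282.0 * 1.8 = 507.60 K

507.60


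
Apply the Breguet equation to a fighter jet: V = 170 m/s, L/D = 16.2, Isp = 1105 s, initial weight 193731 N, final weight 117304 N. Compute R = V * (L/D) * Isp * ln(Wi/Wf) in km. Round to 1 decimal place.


Step 1: Coefficient = V * (L/D) * Isp = 170 * 16.2 * 1105 = 3043170.0 m
Step 2: Wi/Wf = 193731 / 117304 = 1.651529
Step 3: ln(1.651529) = 0.501702
Step 4: R = 3043170.0 * 0.501702 = 1526763.7 m = 1526.8 km

1526.8


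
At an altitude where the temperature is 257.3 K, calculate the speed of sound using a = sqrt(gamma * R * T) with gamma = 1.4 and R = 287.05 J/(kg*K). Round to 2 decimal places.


Step 1: gamma * R * T = 1.4 * 287.05 * 257.3 = 103401.151
Step 2: a = sqrt(103401.151) = 321.56 m/s

321.56


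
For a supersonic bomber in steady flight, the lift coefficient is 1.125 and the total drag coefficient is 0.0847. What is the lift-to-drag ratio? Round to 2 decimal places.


Step 1: L/D = CL / CD = 1.125 / 0.0847
Step 2: L/D = 13.28

13.28


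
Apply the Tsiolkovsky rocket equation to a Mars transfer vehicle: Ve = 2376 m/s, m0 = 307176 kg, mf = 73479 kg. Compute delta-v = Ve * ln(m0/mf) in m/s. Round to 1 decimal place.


Step 1: Mass ratio m0/mf = 307176 / 73479 = 4.18046
Step 2: ln(4.18046) = 1.430421
Step 3: delta-v = 2376 * 1.430421 = 3398.7 m/s

3398.7


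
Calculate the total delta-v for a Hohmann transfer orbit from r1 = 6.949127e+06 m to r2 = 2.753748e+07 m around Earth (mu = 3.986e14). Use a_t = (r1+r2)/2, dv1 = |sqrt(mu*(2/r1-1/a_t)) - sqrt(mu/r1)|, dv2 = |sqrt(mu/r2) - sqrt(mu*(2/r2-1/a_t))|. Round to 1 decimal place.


Step 1: Transfer semi-major axis a_t = (6.949127e+06 + 2.753748e+07) / 2 = 1.724330e+07 m
Step 2: v1 (circular at r1) = sqrt(mu/r1) = 7573.62 m/s
Step 3: v_t1 = sqrt(mu*(2/r1 - 1/a_t)) = 9570.96 m/s
Step 4: dv1 = |9570.96 - 7573.62| = 1997.34 m/s
Step 5: v2 (circular at r2) = 3804.58 m/s, v_t2 = 2415.25 m/s
Step 6: dv2 = |3804.58 - 2415.25| = 1389.33 m/s
Step 7: Total delta-v = 1997.34 + 1389.33 = 3386.7 m/s

3386.7


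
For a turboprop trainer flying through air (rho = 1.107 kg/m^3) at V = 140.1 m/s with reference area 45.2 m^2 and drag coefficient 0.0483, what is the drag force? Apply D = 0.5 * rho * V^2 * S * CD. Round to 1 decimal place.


Step 1: Dynamic pressure q = 0.5 * 1.107 * 140.1^2 = 10864.1035 Pa
Step 2: Drag D = q * S * CD = 10864.1035 * 45.2 * 0.0483
Step 3: D = 23718.1 N

23718.1


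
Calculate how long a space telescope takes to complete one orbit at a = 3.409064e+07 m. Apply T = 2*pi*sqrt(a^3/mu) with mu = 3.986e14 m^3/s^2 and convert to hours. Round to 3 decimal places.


Step 1: a^3 / mu = 3.961918e+22 / 3.986e14 = 9.939583e+07
Step 2: sqrt(9.939583e+07) = 9969.7458 s
Step 3: T = 2*pi * 9969.7458 = 62641.76 s
Step 4: T in hours = 62641.76 / 3600 = 17.400 hours

17.400


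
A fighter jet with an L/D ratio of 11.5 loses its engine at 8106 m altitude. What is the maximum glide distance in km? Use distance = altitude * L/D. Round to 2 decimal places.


Step 1: Glide distance = altitude * L/D = 8106 * 11.5 = 93219.0 m
Step 2: Convert to km: 93219.0 / 1000 = 93.22 km

93.22


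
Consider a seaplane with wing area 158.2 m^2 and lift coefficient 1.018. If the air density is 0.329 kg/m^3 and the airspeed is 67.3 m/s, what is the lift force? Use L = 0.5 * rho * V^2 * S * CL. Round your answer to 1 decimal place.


Step 1: Calculate dynamic pressure q = 0.5 * 0.329 * 67.3^2 = 0.5 * 0.329 * 4529.29 = 745.0682 Pa
Step 2: Multiply by wing area and lift coefficient: L = 745.0682 * 158.2 * 1.018
Step 3: L = 117869.79 * 1.018 = 119991.4 N

119991.4


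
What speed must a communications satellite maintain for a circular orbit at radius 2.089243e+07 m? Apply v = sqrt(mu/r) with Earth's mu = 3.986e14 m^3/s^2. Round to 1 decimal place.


Step 1: mu / r = 3.986e14 / 2.089243e+07 = 19078680.6513
Step 2: v = sqrt(19078680.6513) = 4367.9 m/s

4367.9


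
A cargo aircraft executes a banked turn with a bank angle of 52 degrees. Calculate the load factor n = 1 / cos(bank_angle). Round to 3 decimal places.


Step 1: Convert 52 degrees to radians = 0.907571
Step 2: cos(52 deg) = 0.615661
Step 3: n = 1 / 0.615661 = 1.624

1.624


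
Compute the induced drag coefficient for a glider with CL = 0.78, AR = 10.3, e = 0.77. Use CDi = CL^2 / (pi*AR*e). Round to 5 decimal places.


Step 1: CL^2 = 0.78^2 = 0.6084
Step 2: pi * AR * e = 3.14159 * 10.3 * 0.77 = 24.915971
Step 3: CDi = 0.6084 / 24.915971 = 0.02442

0.02442


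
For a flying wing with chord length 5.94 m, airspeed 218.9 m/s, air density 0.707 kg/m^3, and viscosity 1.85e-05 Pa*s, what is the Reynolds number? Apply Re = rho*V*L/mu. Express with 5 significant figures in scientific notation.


Step 1: Numerator = rho * V * L = 0.707 * 218.9 * 5.94 = 919.288062
Step 2: Re = 919.288062 / 1.85e-05
Step 3: Re = 4.9691e+07

4.9691e+07


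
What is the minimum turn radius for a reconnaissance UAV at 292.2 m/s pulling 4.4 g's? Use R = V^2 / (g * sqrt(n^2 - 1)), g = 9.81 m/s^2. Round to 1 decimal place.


Step 1: V^2 = 292.2^2 = 85380.84
Step 2: n^2 - 1 = 4.4^2 - 1 = 18.36
Step 3: sqrt(18.36) = 4.284857
Step 4: R = 85380.84 / (9.81 * 4.284857) = 2031.2 m

2031.2


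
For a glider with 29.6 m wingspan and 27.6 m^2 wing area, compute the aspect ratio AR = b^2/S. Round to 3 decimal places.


Step 1: b^2 = 29.6^2 = 876.16
Step 2: AR = 876.16 / 27.6 = 31.745

31.745


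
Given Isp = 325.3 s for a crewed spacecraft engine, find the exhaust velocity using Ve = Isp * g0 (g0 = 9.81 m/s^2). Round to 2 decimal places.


Step 1: Ve = Isp * g0 = 325.3 * 9.81
Step 2: Ve = 3191.19 m/s

3191.19


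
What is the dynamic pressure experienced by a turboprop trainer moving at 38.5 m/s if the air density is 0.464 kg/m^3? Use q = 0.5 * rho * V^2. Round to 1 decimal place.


Step 1: V^2 = 38.5^2 = 1482.25
Step 2: q = 0.5 * 0.464 * 1482.25
Step 3: q = 343.9 Pa

343.9


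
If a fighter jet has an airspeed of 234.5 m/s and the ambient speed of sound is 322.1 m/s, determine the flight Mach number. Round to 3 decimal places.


Step 1: M = V / a = 234.5 / 322.1
Step 2: M = 0.728

0.728


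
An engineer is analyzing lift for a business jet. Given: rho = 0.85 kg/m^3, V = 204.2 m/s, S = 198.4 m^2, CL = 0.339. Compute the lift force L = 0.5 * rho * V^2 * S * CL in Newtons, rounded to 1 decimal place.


Step 1: Calculate dynamic pressure q = 0.5 * 0.85 * 204.2^2 = 0.5 * 0.85 * 41697.64 = 17721.497 Pa
Step 2: Multiply by wing area and lift coefficient: L = 17721.497 * 198.4 * 0.339
Step 3: L = 3515945.0048 * 0.339 = 1191905.4 N

1191905.4


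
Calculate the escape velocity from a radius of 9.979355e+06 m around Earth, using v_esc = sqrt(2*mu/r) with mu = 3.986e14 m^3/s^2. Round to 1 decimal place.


Step 1: 2*mu/r = 2 * 3.986e14 / 9.979355e+06 = 79884922.4223
Step 2: v_esc = sqrt(79884922.4223) = 8937.8 m/s

8937.8


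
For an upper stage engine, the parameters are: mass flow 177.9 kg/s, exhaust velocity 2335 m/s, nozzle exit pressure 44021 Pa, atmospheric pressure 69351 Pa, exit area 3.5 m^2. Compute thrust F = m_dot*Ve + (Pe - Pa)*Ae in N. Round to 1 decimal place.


Step 1: Momentum thrust = m_dot * Ve = 177.9 * 2335 = 415396.5 N
Step 2: Pressure thrust = (Pe - Pa) * Ae = (44021 - 69351) * 3.5 = -88655.0 N
Step 3: Total thrust F = 415396.5 + -88655.0 = 326741.5 N

326741.5


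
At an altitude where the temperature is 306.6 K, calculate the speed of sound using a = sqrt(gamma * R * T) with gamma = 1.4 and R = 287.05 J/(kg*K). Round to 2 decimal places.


Step 1: gamma * R * T = 1.4 * 287.05 * 306.6 = 123213.342
Step 2: a = sqrt(123213.342) = 351.02 m/s

351.02


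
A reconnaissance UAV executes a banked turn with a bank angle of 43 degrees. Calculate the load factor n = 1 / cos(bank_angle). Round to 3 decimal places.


Step 1: Convert 43 degrees to radians = 0.750492
Step 2: cos(43 deg) = 0.731354
Step 3: n = 1 / 0.731354 = 1.367

1.367


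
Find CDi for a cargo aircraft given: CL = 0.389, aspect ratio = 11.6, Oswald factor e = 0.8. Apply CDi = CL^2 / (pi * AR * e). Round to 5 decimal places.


Step 1: CL^2 = 0.389^2 = 0.151321
Step 2: pi * AR * e = 3.14159 * 11.6 * 0.8 = 29.15398
Step 3: CDi = 0.151321 / 29.15398 = 0.00519

0.00519


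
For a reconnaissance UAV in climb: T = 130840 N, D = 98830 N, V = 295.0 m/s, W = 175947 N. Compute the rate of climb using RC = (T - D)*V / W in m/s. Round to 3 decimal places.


Step 1: Excess thrust = T - D = 130840 - 98830 = 32010 N
Step 2: Excess power = 32010 * 295.0 = 9442950.0 W
Step 3: RC = 9442950.0 / 175947 = 53.669 m/s

53.669


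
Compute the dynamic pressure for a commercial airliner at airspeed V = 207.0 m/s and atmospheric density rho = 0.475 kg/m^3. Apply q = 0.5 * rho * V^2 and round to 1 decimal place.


Step 1: V^2 = 207.0^2 = 42849.0
Step 2: q = 0.5 * 0.475 * 42849.0
Step 3: q = 10176.6 Pa

10176.6


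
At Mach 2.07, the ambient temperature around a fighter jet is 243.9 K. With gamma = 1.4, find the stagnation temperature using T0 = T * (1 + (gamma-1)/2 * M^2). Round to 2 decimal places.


Step 1: (gamma-1)/2 = 0.2
Step 2: M^2 = 4.2849
Step 3: 1 + 0.2 * 4.2849 = 1.85698
Step 4: T0 = 243.9 * 1.85698 = 452.92 K

452.92


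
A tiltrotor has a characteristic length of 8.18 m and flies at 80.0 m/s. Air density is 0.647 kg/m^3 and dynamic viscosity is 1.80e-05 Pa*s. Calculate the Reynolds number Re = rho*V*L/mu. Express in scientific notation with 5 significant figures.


Step 1: Numerator = rho * V * L = 0.647 * 80.0 * 8.18 = 423.3968
Step 2: Re = 423.3968 / 1.80e-05
Step 3: Re = 2.3522e+07

2.3522e+07


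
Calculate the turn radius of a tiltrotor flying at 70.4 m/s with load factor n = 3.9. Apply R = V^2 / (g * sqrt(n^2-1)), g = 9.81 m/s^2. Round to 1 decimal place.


Step 1: V^2 = 70.4^2 = 4956.16
Step 2: n^2 - 1 = 3.9^2 - 1 = 14.21
Step 3: sqrt(14.21) = 3.769615
Step 4: R = 4956.16 / (9.81 * 3.769615) = 134.0 m

134.0


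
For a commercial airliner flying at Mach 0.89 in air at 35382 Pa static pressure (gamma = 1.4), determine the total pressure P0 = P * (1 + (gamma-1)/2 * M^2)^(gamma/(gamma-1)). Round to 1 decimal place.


Step 1: (gamma-1)/2 * M^2 = 0.2 * 0.7921 = 0.15842
Step 2: 1 + 0.15842 = 1.15842
Step 3: Exponent gamma/(gamma-1) = 3.5
Step 4: P0 = 35382 * 1.15842^3.5 = 59198.9 Pa

59198.9


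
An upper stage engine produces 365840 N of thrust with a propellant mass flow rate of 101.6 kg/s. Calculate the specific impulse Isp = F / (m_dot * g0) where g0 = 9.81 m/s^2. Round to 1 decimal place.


Step 1: m_dot * g0 = 101.6 * 9.81 = 996.7
Step 2: Isp = 365840 / 996.7 = 367.1 s

367.1


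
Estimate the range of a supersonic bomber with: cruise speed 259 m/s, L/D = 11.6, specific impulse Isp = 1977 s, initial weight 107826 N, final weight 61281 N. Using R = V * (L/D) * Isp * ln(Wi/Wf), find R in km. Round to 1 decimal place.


Step 1: Coefficient = V * (L/D) * Isp = 259 * 11.6 * 1977 = 5939698.8 m
Step 2: Wi/Wf = 107826 / 61281 = 1.759534
Step 3: ln(1.759534) = 0.565049
Step 4: R = 5939698.8 * 0.565049 = 3356220.7 m = 3356.2 km

3356.2


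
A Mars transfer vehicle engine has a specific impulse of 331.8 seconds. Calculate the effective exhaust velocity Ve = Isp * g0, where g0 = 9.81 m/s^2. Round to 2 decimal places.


Step 1: Ve = Isp * g0 = 331.8 * 9.81
Step 2: Ve = 3254.96 m/s

3254.96


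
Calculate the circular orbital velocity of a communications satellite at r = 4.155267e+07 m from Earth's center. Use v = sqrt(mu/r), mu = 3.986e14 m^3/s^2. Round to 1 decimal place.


Step 1: mu / r = 3.986e14 / 4.155267e+07 = 9592644.7085
Step 2: v = sqrt(9592644.7085) = 3097.2 m/s

3097.2


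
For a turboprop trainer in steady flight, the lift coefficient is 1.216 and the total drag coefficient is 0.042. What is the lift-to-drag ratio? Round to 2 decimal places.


Step 1: L/D = CL / CD = 1.216 / 0.042
Step 2: L/D = 28.95

28.95


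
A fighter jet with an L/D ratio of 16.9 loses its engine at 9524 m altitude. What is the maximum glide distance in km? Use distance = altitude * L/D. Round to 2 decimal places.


Step 1: Glide distance = altitude * L/D = 9524 * 16.9 = 160955.6 m
Step 2: Convert to km: 160955.6 / 1000 = 160.96 km

160.96


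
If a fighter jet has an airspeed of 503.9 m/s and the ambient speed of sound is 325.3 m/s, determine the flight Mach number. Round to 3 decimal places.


Step 1: M = V / a = 503.9 / 325.3
Step 2: M = 1.549

1.549


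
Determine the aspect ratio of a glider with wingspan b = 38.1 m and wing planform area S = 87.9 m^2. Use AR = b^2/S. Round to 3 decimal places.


Step 1: b^2 = 38.1^2 = 1451.61
Step 2: AR = 1451.61 / 87.9 = 16.514

16.514


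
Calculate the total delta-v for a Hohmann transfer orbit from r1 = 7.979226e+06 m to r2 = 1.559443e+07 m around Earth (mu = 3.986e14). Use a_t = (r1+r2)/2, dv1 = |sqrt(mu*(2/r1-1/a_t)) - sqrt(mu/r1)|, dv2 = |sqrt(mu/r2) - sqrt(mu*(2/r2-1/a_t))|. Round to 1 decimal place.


Step 1: Transfer semi-major axis a_t = (7.979226e+06 + 1.559443e+07) / 2 = 1.178683e+07 m
Step 2: v1 (circular at r1) = sqrt(mu/r1) = 7067.87 m/s
Step 3: v_t1 = sqrt(mu*(2/r1 - 1/a_t)) = 8129.7 m/s
Step 4: dv1 = |8129.7 - 7067.87| = 1061.84 m/s
Step 5: v2 (circular at r2) = 5055.73 m/s, v_t2 = 4159.74 m/s
Step 6: dv2 = |5055.73 - 4159.74| = 895.99 m/s
Step 7: Total delta-v = 1061.84 + 895.99 = 1957.8 m/s

1957.8


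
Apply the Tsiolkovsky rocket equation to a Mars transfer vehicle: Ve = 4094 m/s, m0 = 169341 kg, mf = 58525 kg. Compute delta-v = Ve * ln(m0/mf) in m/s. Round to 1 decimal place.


Step 1: Mass ratio m0/mf = 169341 / 58525 = 2.893481
Step 2: ln(2.893481) = 1.06246
Step 3: delta-v = 4094 * 1.06246 = 4349.7 m/s

4349.7


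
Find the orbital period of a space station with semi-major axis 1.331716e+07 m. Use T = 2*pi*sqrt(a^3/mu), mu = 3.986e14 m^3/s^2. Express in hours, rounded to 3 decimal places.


Step 1: a^3 / mu = 2.361755e+21 / 3.986e14 = 5.925126e+06
Step 2: sqrt(5.925126e+06) = 2434.1581 s
Step 3: T = 2*pi * 2434.1581 = 15294.27 s
Step 4: T in hours = 15294.27 / 3600 = 4.248 hours

4.248


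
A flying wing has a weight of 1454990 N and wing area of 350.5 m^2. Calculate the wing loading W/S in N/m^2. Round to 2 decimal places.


Step 1: Wing loading = W / S = 1454990 / 350.5
Step 2: Wing loading = 4151.18 N/m^2

4151.18


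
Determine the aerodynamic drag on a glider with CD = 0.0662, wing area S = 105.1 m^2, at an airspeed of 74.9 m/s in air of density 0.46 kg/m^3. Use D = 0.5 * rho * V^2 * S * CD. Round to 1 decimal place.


Step 1: Dynamic pressure q = 0.5 * 0.46 * 74.9^2 = 1290.3023 Pa
Step 2: Drag D = q * S * CD = 1290.3023 * 105.1 * 0.0662
Step 3: D = 8977.4 N

8977.4


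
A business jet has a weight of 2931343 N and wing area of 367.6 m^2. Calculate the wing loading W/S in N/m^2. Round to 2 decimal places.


Step 1: Wing loading = W / S = 2931343 / 367.6
Step 2: Wing loading = 7974.27 N/m^2

7974.27


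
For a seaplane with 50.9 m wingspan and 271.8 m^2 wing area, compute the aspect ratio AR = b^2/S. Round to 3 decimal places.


Step 1: b^2 = 50.9^2 = 2590.81
Step 2: AR = 2590.81 / 271.8 = 9.532

9.532


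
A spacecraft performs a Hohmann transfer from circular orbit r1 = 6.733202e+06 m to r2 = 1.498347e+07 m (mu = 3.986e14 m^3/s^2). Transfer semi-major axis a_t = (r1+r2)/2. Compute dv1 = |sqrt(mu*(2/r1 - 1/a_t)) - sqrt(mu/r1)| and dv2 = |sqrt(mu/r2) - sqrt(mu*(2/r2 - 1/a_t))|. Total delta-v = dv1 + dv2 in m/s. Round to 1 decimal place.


Step 1: Transfer semi-major axis a_t = (6.733202e+06 + 1.498347e+07) / 2 = 1.085834e+07 m
Step 2: v1 (circular at r1) = sqrt(mu/r1) = 7694.1 m/s
Step 3: v_t1 = sqrt(mu*(2/r1 - 1/a_t)) = 9038.21 m/s
Step 4: dv1 = |9038.21 - 7694.1| = 1344.11 m/s
Step 5: v2 (circular at r2) = 5157.78 m/s, v_t2 = 4061.55 m/s
Step 6: dv2 = |5157.78 - 4061.55| = 1096.23 m/s
Step 7: Total delta-v = 1344.11 + 1096.23 = 2440.3 m/s

2440.3


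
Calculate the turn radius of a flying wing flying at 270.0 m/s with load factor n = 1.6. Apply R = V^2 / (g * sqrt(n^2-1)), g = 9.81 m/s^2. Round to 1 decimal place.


Step 1: V^2 = 270.0^2 = 72900.0
Step 2: n^2 - 1 = 1.6^2 - 1 = 1.56
Step 3: sqrt(1.56) = 1.249
Step 4: R = 72900.0 / (9.81 * 1.249) = 5949.7 m

5949.7


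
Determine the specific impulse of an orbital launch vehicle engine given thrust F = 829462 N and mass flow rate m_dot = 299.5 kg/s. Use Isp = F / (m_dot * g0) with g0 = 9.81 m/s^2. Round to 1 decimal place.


Step 1: m_dot * g0 = 299.5 * 9.81 = 2938.1
Step 2: Isp = 829462 / 2938.1 = 282.3 s

282.3


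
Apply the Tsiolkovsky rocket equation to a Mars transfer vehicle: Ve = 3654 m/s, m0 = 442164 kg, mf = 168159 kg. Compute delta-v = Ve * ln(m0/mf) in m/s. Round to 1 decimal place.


Step 1: Mass ratio m0/mf = 442164 / 168159 = 2.62944
Step 2: ln(2.62944) = 0.966771
Step 3: delta-v = 3654 * 0.966771 = 3532.6 m/s

3532.6


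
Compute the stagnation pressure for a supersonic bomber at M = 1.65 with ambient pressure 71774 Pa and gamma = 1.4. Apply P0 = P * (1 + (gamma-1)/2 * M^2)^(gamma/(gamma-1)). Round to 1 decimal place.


Step 1: (gamma-1)/2 * M^2 = 0.2 * 2.7225 = 0.5445
Step 2: 1 + 0.5445 = 1.5445
Step 3: Exponent gamma/(gamma-1) = 3.5
Step 4: P0 = 71774 * 1.5445^3.5 = 328643.3 Pa

328643.3


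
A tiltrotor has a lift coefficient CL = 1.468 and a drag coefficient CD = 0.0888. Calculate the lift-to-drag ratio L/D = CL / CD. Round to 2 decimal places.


Step 1: L/D = CL / CD = 1.468 / 0.0888
Step 2: L/D = 16.53

16.53


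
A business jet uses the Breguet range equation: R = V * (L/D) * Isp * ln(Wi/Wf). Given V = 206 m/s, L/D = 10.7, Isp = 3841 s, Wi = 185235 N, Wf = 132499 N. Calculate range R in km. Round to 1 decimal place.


Step 1: Coefficient = V * (L/D) * Isp = 206 * 10.7 * 3841 = 8466332.2 m
Step 2: Wi/Wf = 185235 / 132499 = 1.398011
Step 3: ln(1.398011) = 0.33505
Step 4: R = 8466332.2 * 0.33505 = 2836646.2 m = 2836.6 km

2836.6


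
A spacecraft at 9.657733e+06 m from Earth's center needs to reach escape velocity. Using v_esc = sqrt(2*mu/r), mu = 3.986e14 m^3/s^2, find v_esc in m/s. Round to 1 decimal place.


Step 1: 2*mu/r = 2 * 3.986e14 / 9.657733e+06 = 82545251.5616
Step 2: v_esc = sqrt(82545251.5616) = 9085.4 m/s

9085.4


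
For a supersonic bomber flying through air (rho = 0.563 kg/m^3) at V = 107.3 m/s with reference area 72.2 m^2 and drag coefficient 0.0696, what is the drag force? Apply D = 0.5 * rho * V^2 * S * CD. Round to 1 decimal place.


Step 1: Dynamic pressure q = 0.5 * 0.563 * 107.3^2 = 3240.9911 Pa
Step 2: Drag D = q * S * CD = 3240.9911 * 72.2 * 0.0696
Step 3: D = 16286.4 N

16286.4


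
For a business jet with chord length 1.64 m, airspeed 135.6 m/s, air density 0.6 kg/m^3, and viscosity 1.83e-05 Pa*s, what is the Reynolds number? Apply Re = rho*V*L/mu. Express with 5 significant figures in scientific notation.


Step 1: Numerator = rho * V * L = 0.6 * 135.6 * 1.64 = 133.4304
Step 2: Re = 133.4304 / 1.83e-05
Step 3: Re = 7.2913e+06

7.2913e+06


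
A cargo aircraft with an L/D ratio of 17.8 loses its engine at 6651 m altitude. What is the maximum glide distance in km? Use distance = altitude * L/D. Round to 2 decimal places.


Step 1: Glide distance = altitude * L/D = 6651 * 17.8 = 118387.8 m
Step 2: Convert to km: 118387.8 / 1000 = 118.39 km

118.39


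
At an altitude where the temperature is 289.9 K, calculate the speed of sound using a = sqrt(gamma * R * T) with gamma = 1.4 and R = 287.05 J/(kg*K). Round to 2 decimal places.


Step 1: gamma * R * T = 1.4 * 287.05 * 289.9 = 116502.113
Step 2: a = sqrt(116502.113) = 341.32 m/s

341.32


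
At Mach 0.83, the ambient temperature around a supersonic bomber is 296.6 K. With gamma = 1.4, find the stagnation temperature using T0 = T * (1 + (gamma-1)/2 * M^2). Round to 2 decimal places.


Step 1: (gamma-1)/2 = 0.2
Step 2: M^2 = 0.6889
Step 3: 1 + 0.2 * 0.6889 = 1.13778
Step 4: T0 = 296.6 * 1.13778 = 337.47 K

337.47


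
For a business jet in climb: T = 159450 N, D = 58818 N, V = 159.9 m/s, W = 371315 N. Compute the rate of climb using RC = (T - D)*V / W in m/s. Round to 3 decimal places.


Step 1: Excess thrust = T - D = 159450 - 58818 = 100632 N
Step 2: Excess power = 100632 * 159.9 = 16091056.8 W
Step 3: RC = 16091056.8 / 371315 = 43.335 m/s

43.335


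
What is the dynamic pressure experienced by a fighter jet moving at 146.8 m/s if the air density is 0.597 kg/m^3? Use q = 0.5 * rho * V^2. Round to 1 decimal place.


Step 1: V^2 = 146.8^2 = 21550.24
Step 2: q = 0.5 * 0.597 * 21550.24
Step 3: q = 6432.7 Pa

6432.7


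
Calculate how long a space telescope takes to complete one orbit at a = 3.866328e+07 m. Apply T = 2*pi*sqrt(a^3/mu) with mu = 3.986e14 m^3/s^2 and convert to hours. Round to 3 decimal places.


Step 1: a^3 / mu = 5.779577e+22 / 3.986e14 = 1.449969e+08
Step 2: sqrt(1.449969e+08) = 12041.4669 s
Step 3: T = 2*pi * 12041.4669 = 75658.77 s
Step 4: T in hours = 75658.77 / 3600 = 21.016 hours

21.016


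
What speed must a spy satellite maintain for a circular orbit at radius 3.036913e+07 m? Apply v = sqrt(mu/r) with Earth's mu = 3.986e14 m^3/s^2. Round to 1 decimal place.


Step 1: mu / r = 3.986e14 / 3.036913e+07 = 13125170.1975
Step 2: v = sqrt(13125170.1975) = 3622.9 m/s

3622.9


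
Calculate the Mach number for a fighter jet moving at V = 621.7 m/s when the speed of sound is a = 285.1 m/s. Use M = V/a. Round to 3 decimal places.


Step 1: M = V / a = 621.7 / 285.1
Step 2: M = 2.181

2.181


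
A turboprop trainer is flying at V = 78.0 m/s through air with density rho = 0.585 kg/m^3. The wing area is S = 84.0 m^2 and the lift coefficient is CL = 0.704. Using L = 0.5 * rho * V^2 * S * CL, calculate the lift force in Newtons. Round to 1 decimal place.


Step 1: Calculate dynamic pressure q = 0.5 * 0.585 * 78.0^2 = 0.5 * 0.585 * 6084.0 = 1779.57 Pa
Step 2: Multiply by wing area and lift coefficient: L = 1779.57 * 84.0 * 0.704
Step 3: L = 149483.88 * 0.704 = 105236.7 N

105236.7


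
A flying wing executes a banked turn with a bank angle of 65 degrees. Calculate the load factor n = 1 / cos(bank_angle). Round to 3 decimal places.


Step 1: Convert 65 degrees to radians = 1.134464
Step 2: cos(65 deg) = 0.422618
Step 3: n = 1 / 0.422618 = 2.366

2.366


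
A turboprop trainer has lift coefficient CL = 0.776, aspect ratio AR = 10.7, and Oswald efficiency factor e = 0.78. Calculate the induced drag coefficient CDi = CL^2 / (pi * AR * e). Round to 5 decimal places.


Step 1: CL^2 = 0.776^2 = 0.602176
Step 2: pi * AR * e = 3.14159 * 10.7 * 0.78 = 26.219732
Step 3: CDi = 0.602176 / 26.219732 = 0.02297

0.02297


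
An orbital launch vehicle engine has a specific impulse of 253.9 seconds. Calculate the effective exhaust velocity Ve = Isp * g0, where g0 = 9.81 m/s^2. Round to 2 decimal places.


Step 1: Ve = Isp * g0 = 253.9 * 9.81
Step 2: Ve = 2490.76 m/s

2490.76


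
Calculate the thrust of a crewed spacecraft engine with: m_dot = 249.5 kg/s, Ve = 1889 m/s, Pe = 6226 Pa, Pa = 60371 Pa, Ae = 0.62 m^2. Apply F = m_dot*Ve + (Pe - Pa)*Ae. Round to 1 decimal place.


Step 1: Momentum thrust = m_dot * Ve = 249.5 * 1889 = 471305.5 N
Step 2: Pressure thrust = (Pe - Pa) * Ae = (6226 - 60371) * 0.62 = -33569.90 N
Step 3: Total thrust F = 471305.5 + -33569.90 = 437735.6 N

437735.6


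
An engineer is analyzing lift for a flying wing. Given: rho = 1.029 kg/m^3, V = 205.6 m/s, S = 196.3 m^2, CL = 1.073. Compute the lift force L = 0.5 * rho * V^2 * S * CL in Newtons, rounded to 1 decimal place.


Step 1: Calculate dynamic pressure q = 0.5 * 1.029 * 205.6^2 = 0.5 * 1.029 * 42271.36 = 21748.6147 Pa
Step 2: Multiply by wing area and lift coefficient: L = 21748.6147 * 196.3 * 1.073
Step 3: L = 4269253.0695 * 1.073 = 4580908.5 N

4580908.5


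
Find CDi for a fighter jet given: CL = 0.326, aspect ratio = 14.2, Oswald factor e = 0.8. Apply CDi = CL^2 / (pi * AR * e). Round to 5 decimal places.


Step 1: CL^2 = 0.326^2 = 0.106276
Step 2: pi * AR * e = 3.14159 * 14.2 * 0.8 = 35.688493
Step 3: CDi = 0.106276 / 35.688493 = 0.00298

0.00298


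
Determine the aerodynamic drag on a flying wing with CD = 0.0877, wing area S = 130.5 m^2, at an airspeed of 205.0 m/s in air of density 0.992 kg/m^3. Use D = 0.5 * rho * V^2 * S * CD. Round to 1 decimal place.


Step 1: Dynamic pressure q = 0.5 * 0.992 * 205.0^2 = 20844.4 Pa
Step 2: Drag D = q * S * CD = 20844.4 * 130.5 * 0.0877
Step 3: D = 238561.0 N

238561.0


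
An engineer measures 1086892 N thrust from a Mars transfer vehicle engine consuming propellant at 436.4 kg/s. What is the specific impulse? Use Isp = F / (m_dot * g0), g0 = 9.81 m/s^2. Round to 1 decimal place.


Step 1: m_dot * g0 = 436.4 * 9.81 = 4281.08
Step 2: Isp = 1086892 / 4281.08 = 253.9 s

253.9


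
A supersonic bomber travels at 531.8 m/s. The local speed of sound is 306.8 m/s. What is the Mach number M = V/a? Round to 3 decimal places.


Step 1: M = V / a = 531.8 / 306.8
Step 2: M = 1.733

1.733


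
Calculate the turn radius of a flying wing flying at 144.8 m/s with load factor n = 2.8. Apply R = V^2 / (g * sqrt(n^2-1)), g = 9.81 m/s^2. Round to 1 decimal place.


Step 1: V^2 = 144.8^2 = 20967.04
Step 2: n^2 - 1 = 2.8^2 - 1 = 6.84
Step 3: sqrt(6.84) = 2.615339
Step 4: R = 20967.04 / (9.81 * 2.615339) = 817.2 m

817.2


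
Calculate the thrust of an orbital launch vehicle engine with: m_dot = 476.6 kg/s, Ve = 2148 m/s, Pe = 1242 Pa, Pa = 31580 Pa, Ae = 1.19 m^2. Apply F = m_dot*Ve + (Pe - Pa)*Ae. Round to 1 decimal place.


Step 1: Momentum thrust = m_dot * Ve = 476.6 * 2148 = 1023736.8 N
Step 2: Pressure thrust = (Pe - Pa) * Ae = (1242 - 31580) * 1.19 = -36102.22 N
Step 3: Total thrust F = 1023736.8 + -36102.22 = 987634.6 N

987634.6


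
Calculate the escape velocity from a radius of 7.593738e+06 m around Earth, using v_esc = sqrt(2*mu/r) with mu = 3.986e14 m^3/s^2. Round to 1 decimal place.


Step 1: 2*mu/r = 2 * 3.986e14 / 7.593738e+06 = 104981235.8551
Step 2: v_esc = sqrt(104981235.8551) = 10246.0 m/s

10246.0


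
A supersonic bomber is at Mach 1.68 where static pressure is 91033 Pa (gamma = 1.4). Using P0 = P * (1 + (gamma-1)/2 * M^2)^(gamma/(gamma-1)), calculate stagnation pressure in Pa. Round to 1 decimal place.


Step 1: (gamma-1)/2 * M^2 = 0.2 * 2.8224 = 0.56448
Step 2: 1 + 0.56448 = 1.56448
Step 3: Exponent gamma/(gamma-1) = 3.5
Step 4: P0 = 91033 * 1.56448^3.5 = 436007.4 Pa

436007.4


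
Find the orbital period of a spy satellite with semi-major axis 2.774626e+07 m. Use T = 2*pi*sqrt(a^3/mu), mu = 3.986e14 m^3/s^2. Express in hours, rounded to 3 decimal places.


Step 1: a^3 / mu = 2.136060e+22 / 3.986e14 = 5.358905e+07
Step 2: sqrt(5.358905e+07) = 7320.4542 s
Step 3: T = 2*pi * 7320.4542 = 45995.77 s
Step 4: T in hours = 45995.77 / 3600 = 12.777 hours

12.777


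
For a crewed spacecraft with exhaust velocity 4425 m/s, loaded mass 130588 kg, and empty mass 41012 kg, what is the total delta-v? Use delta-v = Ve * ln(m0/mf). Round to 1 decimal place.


Step 1: Mass ratio m0/mf = 130588 / 41012 = 3.184141
Step 2: ln(3.184141) = 1.158183
Step 3: delta-v = 4425 * 1.158183 = 5125.0 m/s

5125.0


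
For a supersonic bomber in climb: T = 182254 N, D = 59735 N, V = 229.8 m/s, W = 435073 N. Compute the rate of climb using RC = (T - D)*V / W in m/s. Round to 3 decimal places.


Step 1: Excess thrust = T - D = 182254 - 59735 = 122519 N
Step 2: Excess power = 122519 * 229.8 = 28154866.2 W
Step 3: RC = 28154866.2 / 435073 = 64.713 m/s

64.713


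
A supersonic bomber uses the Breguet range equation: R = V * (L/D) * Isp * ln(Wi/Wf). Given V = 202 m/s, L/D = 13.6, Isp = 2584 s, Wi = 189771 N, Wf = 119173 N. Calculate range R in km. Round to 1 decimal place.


Step 1: Coefficient = V * (L/D) * Isp = 202 * 13.6 * 2584 = 7098764.8 m
Step 2: Wi/Wf = 189771 / 119173 = 1.592399
Step 3: ln(1.592399) = 0.465242
Step 4: R = 7098764.8 * 0.465242 = 3302642.6 m = 3302.6 km

3302.6


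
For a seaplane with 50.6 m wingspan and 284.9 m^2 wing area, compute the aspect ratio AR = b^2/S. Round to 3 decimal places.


Step 1: b^2 = 50.6^2 = 2560.36
Step 2: AR = 2560.36 / 284.9 = 8.987

8.987


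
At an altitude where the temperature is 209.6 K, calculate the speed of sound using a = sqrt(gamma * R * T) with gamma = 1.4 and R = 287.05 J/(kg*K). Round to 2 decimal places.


Step 1: gamma * R * T = 1.4 * 287.05 * 209.6 = 84231.952
Step 2: a = sqrt(84231.952) = 290.23 m/s

290.23


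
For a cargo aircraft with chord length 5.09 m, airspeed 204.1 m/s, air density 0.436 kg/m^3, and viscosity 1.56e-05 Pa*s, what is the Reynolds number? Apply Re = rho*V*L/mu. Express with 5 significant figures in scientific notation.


Step 1: Numerator = rho * V * L = 0.436 * 204.1 * 5.09 = 452.946884
Step 2: Re = 452.946884 / 1.56e-05
Step 3: Re = 2.9035e+07

2.9035e+07


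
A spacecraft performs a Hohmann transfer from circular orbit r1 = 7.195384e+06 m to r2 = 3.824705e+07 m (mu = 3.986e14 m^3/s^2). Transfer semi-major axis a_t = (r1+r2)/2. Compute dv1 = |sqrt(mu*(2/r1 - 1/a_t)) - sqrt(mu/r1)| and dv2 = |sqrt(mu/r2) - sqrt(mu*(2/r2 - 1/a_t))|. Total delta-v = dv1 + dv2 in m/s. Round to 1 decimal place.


Step 1: Transfer semi-major axis a_t = (7.195384e+06 + 3.824705e+07) / 2 = 2.272122e+07 m
Step 2: v1 (circular at r1) = sqrt(mu/r1) = 7442.89 m/s
Step 3: v_t1 = sqrt(mu*(2/r1 - 1/a_t)) = 9656.61 m/s
Step 4: dv1 = |9656.61 - 7442.89| = 2213.72 m/s
Step 5: v2 (circular at r2) = 3228.27 m/s, v_t2 = 1816.69 m/s
Step 6: dv2 = |3228.27 - 1816.69| = 1411.58 m/s
Step 7: Total delta-v = 2213.72 + 1411.58 = 3625.3 m/s

3625.3


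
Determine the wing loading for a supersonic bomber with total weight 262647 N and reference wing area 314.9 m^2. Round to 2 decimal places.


Step 1: Wing loading = W / S = 262647 / 314.9
Step 2: Wing loading = 834.06 N/m^2

834.06


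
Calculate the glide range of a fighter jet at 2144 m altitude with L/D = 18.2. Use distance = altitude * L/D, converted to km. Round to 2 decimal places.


Step 1: Glide distance = altitude * L/D = 2144 * 18.2 = 39020.8 m
Step 2: Convert to km: 39020.8 / 1000 = 39.02 km

39.02


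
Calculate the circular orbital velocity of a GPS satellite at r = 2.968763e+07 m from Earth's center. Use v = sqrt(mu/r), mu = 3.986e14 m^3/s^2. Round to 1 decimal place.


Step 1: mu / r = 3.986e14 / 2.968763e+07 = 13426467.522
Step 2: v = sqrt(13426467.522) = 3664.2 m/s

3664.2


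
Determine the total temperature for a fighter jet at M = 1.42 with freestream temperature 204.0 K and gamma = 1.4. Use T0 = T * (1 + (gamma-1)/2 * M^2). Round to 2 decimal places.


Step 1: (gamma-1)/2 = 0.2
Step 2: M^2 = 2.0164
Step 3: 1 + 0.2 * 2.0164 = 1.40328
Step 4: T0 = 204.0 * 1.40328 = 286.27 K

286.27


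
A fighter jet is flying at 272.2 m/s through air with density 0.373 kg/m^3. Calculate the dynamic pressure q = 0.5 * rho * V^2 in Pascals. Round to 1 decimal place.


Step 1: V^2 = 272.2^2 = 74092.84
Step 2: q = 0.5 * 0.373 * 74092.84
Step 3: q = 13818.3 Pa

13818.3


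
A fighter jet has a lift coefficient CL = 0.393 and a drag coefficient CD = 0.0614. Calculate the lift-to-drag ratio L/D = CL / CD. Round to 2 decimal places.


Step 1: L/D = CL / CD = 0.393 / 0.0614
Step 2: L/D = 6.40

6.40


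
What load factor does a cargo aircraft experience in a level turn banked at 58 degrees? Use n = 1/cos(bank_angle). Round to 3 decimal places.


Step 1: Convert 58 degrees to radians = 1.012291
Step 2: cos(58 deg) = 0.529919
Step 3: n = 1 / 0.529919 = 1.887

1.887


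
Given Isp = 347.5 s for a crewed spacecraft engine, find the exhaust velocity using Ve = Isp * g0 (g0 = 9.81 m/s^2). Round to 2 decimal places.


Step 1: Ve = Isp * g0 = 347.5 * 9.81
Step 2: Ve = 3408.98 m/s

3408.98


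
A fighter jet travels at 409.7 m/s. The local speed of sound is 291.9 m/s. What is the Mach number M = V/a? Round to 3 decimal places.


Step 1: M = V / a = 409.7 / 291.9
Step 2: M = 1.404

1.404


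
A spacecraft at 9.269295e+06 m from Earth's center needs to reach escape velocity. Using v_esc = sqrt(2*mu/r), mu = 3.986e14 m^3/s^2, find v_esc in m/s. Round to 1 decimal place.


Step 1: 2*mu/r = 2 * 3.986e14 / 9.269295e+06 = 86004383.2891
Step 2: v_esc = sqrt(86004383.2891) = 9273.9 m/s

9273.9


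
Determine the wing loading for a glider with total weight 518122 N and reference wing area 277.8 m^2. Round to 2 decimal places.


Step 1: Wing loading = W / S = 518122 / 277.8
Step 2: Wing loading = 1865.09 N/m^2

1865.09


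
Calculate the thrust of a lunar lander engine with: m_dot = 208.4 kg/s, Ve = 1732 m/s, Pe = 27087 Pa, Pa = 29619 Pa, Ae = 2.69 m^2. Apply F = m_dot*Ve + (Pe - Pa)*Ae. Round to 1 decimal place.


Step 1: Momentum thrust = m_dot * Ve = 208.4 * 1732 = 360948.8 N
Step 2: Pressure thrust = (Pe - Pa) * Ae = (27087 - 29619) * 2.69 = -6811.08 N
Step 3: Total thrust F = 360948.8 + -6811.08 = 354137.7 N

354137.7


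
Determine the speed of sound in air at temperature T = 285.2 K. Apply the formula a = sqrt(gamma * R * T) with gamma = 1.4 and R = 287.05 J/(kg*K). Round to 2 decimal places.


Step 1: gamma * R * T = 1.4 * 287.05 * 285.2 = 114613.324
Step 2: a = sqrt(114613.324) = 338.55 m/s

338.55


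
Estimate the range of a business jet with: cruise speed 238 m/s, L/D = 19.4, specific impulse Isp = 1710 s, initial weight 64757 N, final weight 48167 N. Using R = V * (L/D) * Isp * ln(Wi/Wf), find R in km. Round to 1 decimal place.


Step 1: Coefficient = V * (L/D) * Isp = 238 * 19.4 * 1710 = 7895412.0 m
Step 2: Wi/Wf = 64757 / 48167 = 1.344427
Step 3: ln(1.344427) = 0.295968
Step 4: R = 7895412.0 * 0.295968 = 2336786.6 m = 2336.8 km

2336.8


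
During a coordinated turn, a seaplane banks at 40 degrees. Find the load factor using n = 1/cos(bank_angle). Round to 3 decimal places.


Step 1: Convert 40 degrees to radians = 0.698132
Step 2: cos(40 deg) = 0.766044
Step 3: n = 1 / 0.766044 = 1.305

1.305


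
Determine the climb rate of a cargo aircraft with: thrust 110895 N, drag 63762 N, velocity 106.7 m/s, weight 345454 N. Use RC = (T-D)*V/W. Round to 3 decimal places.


Step 1: Excess thrust = T - D = 110895 - 63762 = 47133 N
Step 2: Excess power = 47133 * 106.7 = 5029091.1 W
Step 3: RC = 5029091.1 / 345454 = 14.558 m/s

14.558


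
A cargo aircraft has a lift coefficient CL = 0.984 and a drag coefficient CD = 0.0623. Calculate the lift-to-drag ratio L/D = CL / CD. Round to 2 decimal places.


Step 1: L/D = CL / CD = 0.984 / 0.0623
Step 2: L/D = 15.79

15.79


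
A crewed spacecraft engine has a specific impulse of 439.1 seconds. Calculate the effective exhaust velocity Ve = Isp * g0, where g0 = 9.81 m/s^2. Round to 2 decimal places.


Step 1: Ve = Isp * g0 = 439.1 * 9.81
Step 2: Ve = 4307.57 m/s

4307.57


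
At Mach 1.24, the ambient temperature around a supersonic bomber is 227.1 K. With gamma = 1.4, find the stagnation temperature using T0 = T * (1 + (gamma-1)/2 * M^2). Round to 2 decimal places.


Step 1: (gamma-1)/2 = 0.2
Step 2: M^2 = 1.5376
Step 3: 1 + 0.2 * 1.5376 = 1.30752
Step 4: T0 = 227.1 * 1.30752 = 296.94 K

296.94
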